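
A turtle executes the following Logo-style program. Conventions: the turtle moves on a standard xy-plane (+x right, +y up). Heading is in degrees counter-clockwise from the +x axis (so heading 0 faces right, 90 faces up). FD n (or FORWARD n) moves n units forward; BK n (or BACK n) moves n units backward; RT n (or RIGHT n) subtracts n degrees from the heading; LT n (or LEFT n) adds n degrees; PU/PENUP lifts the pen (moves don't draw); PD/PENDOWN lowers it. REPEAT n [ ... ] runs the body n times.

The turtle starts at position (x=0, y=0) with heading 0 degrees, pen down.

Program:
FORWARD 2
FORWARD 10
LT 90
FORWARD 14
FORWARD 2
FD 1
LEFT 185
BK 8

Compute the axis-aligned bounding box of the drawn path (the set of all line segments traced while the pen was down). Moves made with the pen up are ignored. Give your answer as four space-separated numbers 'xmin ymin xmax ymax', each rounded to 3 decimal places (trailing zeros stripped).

Executing turtle program step by step:
Start: pos=(0,0), heading=0, pen down
FD 2: (0,0) -> (2,0) [heading=0, draw]
FD 10: (2,0) -> (12,0) [heading=0, draw]
LT 90: heading 0 -> 90
FD 14: (12,0) -> (12,14) [heading=90, draw]
FD 2: (12,14) -> (12,16) [heading=90, draw]
FD 1: (12,16) -> (12,17) [heading=90, draw]
LT 185: heading 90 -> 275
BK 8: (12,17) -> (11.303,24.97) [heading=275, draw]
Final: pos=(11.303,24.97), heading=275, 6 segment(s) drawn

Segment endpoints: x in {0, 2, 11.303, 12}, y in {0, 14, 16, 17, 24.97}
xmin=0, ymin=0, xmax=12, ymax=24.97

Answer: 0 0 12 24.97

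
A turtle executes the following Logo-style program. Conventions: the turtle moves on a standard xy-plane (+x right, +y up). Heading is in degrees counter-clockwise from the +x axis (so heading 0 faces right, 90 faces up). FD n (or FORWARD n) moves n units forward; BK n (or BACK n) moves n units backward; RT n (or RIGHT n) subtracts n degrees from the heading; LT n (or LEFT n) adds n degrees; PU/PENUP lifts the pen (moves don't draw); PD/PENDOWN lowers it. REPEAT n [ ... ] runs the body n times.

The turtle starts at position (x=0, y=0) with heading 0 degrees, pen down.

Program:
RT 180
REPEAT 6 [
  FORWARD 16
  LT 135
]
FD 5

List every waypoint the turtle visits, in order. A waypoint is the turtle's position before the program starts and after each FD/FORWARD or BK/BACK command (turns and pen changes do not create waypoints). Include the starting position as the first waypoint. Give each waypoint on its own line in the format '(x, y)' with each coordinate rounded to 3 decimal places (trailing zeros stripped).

Executing turtle program step by step:
Start: pos=(0,0), heading=0, pen down
RT 180: heading 0 -> 180
REPEAT 6 [
  -- iteration 1/6 --
  FD 16: (0,0) -> (-16,0) [heading=180, draw]
  LT 135: heading 180 -> 315
  -- iteration 2/6 --
  FD 16: (-16,0) -> (-4.686,-11.314) [heading=315, draw]
  LT 135: heading 315 -> 90
  -- iteration 3/6 --
  FD 16: (-4.686,-11.314) -> (-4.686,4.686) [heading=90, draw]
  LT 135: heading 90 -> 225
  -- iteration 4/6 --
  FD 16: (-4.686,4.686) -> (-16,-6.627) [heading=225, draw]
  LT 135: heading 225 -> 0
  -- iteration 5/6 --
  FD 16: (-16,-6.627) -> (0,-6.627) [heading=0, draw]
  LT 135: heading 0 -> 135
  -- iteration 6/6 --
  FD 16: (0,-6.627) -> (-11.314,4.686) [heading=135, draw]
  LT 135: heading 135 -> 270
]
FD 5: (-11.314,4.686) -> (-11.314,-0.314) [heading=270, draw]
Final: pos=(-11.314,-0.314), heading=270, 7 segment(s) drawn
Waypoints (8 total):
(0, 0)
(-16, 0)
(-4.686, -11.314)
(-4.686, 4.686)
(-16, -6.627)
(0, -6.627)
(-11.314, 4.686)
(-11.314, -0.314)

Answer: (0, 0)
(-16, 0)
(-4.686, -11.314)
(-4.686, 4.686)
(-16, -6.627)
(0, -6.627)
(-11.314, 4.686)
(-11.314, -0.314)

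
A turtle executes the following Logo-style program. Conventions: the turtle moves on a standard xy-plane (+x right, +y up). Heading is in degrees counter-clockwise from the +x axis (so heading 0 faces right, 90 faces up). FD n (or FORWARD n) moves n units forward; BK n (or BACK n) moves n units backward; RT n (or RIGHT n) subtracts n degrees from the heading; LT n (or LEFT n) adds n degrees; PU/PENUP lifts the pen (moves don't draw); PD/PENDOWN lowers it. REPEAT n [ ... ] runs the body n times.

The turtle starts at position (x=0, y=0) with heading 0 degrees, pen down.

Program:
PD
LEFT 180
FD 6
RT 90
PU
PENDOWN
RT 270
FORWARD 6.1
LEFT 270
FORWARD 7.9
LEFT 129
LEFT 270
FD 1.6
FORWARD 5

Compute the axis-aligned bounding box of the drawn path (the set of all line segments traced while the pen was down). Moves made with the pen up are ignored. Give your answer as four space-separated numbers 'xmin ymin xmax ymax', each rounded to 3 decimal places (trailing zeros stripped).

Answer: -16.254 0 0 13.029

Derivation:
Executing turtle program step by step:
Start: pos=(0,0), heading=0, pen down
PD: pen down
LT 180: heading 0 -> 180
FD 6: (0,0) -> (-6,0) [heading=180, draw]
RT 90: heading 180 -> 90
PU: pen up
PD: pen down
RT 270: heading 90 -> 180
FD 6.1: (-6,0) -> (-12.1,0) [heading=180, draw]
LT 270: heading 180 -> 90
FD 7.9: (-12.1,0) -> (-12.1,7.9) [heading=90, draw]
LT 129: heading 90 -> 219
LT 270: heading 219 -> 129
FD 1.6: (-12.1,7.9) -> (-13.107,9.143) [heading=129, draw]
FD 5: (-13.107,9.143) -> (-16.254,13.029) [heading=129, draw]
Final: pos=(-16.254,13.029), heading=129, 5 segment(s) drawn

Segment endpoints: x in {-16.254, -13.107, -12.1, -6, 0}, y in {0, 0, 0, 7.9, 9.143, 13.029}
xmin=-16.254, ymin=0, xmax=0, ymax=13.029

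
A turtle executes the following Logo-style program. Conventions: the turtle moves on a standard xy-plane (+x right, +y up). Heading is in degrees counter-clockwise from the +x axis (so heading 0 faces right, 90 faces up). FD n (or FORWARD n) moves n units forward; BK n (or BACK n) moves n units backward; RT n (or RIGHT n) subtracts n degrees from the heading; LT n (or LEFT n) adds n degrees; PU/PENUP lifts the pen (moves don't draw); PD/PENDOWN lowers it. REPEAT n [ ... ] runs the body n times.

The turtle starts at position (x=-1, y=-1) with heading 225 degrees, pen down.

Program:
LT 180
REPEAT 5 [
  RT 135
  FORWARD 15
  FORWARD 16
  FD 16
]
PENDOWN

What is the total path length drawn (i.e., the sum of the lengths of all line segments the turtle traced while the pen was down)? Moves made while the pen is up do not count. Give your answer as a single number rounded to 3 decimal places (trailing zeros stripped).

Answer: 235

Derivation:
Executing turtle program step by step:
Start: pos=(-1,-1), heading=225, pen down
LT 180: heading 225 -> 45
REPEAT 5 [
  -- iteration 1/5 --
  RT 135: heading 45 -> 270
  FD 15: (-1,-1) -> (-1,-16) [heading=270, draw]
  FD 16: (-1,-16) -> (-1,-32) [heading=270, draw]
  FD 16: (-1,-32) -> (-1,-48) [heading=270, draw]
  -- iteration 2/5 --
  RT 135: heading 270 -> 135
  FD 15: (-1,-48) -> (-11.607,-37.393) [heading=135, draw]
  FD 16: (-11.607,-37.393) -> (-22.92,-26.08) [heading=135, draw]
  FD 16: (-22.92,-26.08) -> (-34.234,-14.766) [heading=135, draw]
  -- iteration 3/5 --
  RT 135: heading 135 -> 0
  FD 15: (-34.234,-14.766) -> (-19.234,-14.766) [heading=0, draw]
  FD 16: (-19.234,-14.766) -> (-3.234,-14.766) [heading=0, draw]
  FD 16: (-3.234,-14.766) -> (12.766,-14.766) [heading=0, draw]
  -- iteration 4/5 --
  RT 135: heading 0 -> 225
  FD 15: (12.766,-14.766) -> (2.159,-25.373) [heading=225, draw]
  FD 16: (2.159,-25.373) -> (-9.154,-36.686) [heading=225, draw]
  FD 16: (-9.154,-36.686) -> (-20.468,-48) [heading=225, draw]
  -- iteration 5/5 --
  RT 135: heading 225 -> 90
  FD 15: (-20.468,-48) -> (-20.468,-33) [heading=90, draw]
  FD 16: (-20.468,-33) -> (-20.468,-17) [heading=90, draw]
  FD 16: (-20.468,-17) -> (-20.468,-1) [heading=90, draw]
]
PD: pen down
Final: pos=(-20.468,-1), heading=90, 15 segment(s) drawn

Segment lengths:
  seg 1: (-1,-1) -> (-1,-16), length = 15
  seg 2: (-1,-16) -> (-1,-32), length = 16
  seg 3: (-1,-32) -> (-1,-48), length = 16
  seg 4: (-1,-48) -> (-11.607,-37.393), length = 15
  seg 5: (-11.607,-37.393) -> (-22.92,-26.08), length = 16
  seg 6: (-22.92,-26.08) -> (-34.234,-14.766), length = 16
  seg 7: (-34.234,-14.766) -> (-19.234,-14.766), length = 15
  seg 8: (-19.234,-14.766) -> (-3.234,-14.766), length = 16
  seg 9: (-3.234,-14.766) -> (12.766,-14.766), length = 16
  seg 10: (12.766,-14.766) -> (2.159,-25.373), length = 15
  seg 11: (2.159,-25.373) -> (-9.154,-36.686), length = 16
  seg 12: (-9.154,-36.686) -> (-20.468,-48), length = 16
  seg 13: (-20.468,-48) -> (-20.468,-33), length = 15
  seg 14: (-20.468,-33) -> (-20.468,-17), length = 16
  seg 15: (-20.468,-17) -> (-20.468,-1), length = 16
Total = 235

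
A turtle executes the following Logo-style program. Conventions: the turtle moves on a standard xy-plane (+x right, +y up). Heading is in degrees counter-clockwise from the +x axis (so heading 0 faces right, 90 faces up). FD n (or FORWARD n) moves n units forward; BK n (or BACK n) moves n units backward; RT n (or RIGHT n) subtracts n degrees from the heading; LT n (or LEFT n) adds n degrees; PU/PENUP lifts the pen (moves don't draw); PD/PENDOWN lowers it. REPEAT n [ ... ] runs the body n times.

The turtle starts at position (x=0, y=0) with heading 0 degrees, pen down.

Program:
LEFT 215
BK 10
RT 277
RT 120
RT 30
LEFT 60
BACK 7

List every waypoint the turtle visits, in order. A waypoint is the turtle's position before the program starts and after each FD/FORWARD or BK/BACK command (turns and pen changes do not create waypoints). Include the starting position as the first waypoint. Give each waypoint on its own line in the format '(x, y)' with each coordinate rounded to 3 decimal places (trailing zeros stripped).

Executing turtle program step by step:
Start: pos=(0,0), heading=0, pen down
LT 215: heading 0 -> 215
BK 10: (0,0) -> (8.192,5.736) [heading=215, draw]
RT 277: heading 215 -> 298
RT 120: heading 298 -> 178
RT 30: heading 178 -> 148
LT 60: heading 148 -> 208
BK 7: (8.192,5.736) -> (14.372,9.022) [heading=208, draw]
Final: pos=(14.372,9.022), heading=208, 2 segment(s) drawn
Waypoints (3 total):
(0, 0)
(8.192, 5.736)
(14.372, 9.022)

Answer: (0, 0)
(8.192, 5.736)
(14.372, 9.022)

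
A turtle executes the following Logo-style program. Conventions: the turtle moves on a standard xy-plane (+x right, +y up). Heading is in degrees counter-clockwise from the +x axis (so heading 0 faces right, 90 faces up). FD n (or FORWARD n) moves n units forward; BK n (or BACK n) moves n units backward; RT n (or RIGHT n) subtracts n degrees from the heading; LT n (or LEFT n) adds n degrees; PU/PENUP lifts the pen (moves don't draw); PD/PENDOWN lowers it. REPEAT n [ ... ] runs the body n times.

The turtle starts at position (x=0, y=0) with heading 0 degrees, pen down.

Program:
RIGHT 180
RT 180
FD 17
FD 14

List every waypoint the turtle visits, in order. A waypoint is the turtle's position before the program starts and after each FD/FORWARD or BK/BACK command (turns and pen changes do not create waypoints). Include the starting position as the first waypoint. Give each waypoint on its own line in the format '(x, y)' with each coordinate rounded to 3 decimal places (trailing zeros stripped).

Executing turtle program step by step:
Start: pos=(0,0), heading=0, pen down
RT 180: heading 0 -> 180
RT 180: heading 180 -> 0
FD 17: (0,0) -> (17,0) [heading=0, draw]
FD 14: (17,0) -> (31,0) [heading=0, draw]
Final: pos=(31,0), heading=0, 2 segment(s) drawn
Waypoints (3 total):
(0, 0)
(17, 0)
(31, 0)

Answer: (0, 0)
(17, 0)
(31, 0)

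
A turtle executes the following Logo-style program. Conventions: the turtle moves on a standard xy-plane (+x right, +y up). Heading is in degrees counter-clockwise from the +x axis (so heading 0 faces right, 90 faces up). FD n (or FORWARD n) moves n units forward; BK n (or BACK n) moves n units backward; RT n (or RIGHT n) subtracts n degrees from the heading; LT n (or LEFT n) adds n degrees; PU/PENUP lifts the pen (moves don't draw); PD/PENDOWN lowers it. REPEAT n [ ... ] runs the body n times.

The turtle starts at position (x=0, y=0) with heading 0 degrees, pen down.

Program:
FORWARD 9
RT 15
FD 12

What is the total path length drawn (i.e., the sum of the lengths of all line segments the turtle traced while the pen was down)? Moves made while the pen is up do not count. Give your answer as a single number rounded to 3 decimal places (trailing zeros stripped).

Executing turtle program step by step:
Start: pos=(0,0), heading=0, pen down
FD 9: (0,0) -> (9,0) [heading=0, draw]
RT 15: heading 0 -> 345
FD 12: (9,0) -> (20.591,-3.106) [heading=345, draw]
Final: pos=(20.591,-3.106), heading=345, 2 segment(s) drawn

Segment lengths:
  seg 1: (0,0) -> (9,0), length = 9
  seg 2: (9,0) -> (20.591,-3.106), length = 12
Total = 21

Answer: 21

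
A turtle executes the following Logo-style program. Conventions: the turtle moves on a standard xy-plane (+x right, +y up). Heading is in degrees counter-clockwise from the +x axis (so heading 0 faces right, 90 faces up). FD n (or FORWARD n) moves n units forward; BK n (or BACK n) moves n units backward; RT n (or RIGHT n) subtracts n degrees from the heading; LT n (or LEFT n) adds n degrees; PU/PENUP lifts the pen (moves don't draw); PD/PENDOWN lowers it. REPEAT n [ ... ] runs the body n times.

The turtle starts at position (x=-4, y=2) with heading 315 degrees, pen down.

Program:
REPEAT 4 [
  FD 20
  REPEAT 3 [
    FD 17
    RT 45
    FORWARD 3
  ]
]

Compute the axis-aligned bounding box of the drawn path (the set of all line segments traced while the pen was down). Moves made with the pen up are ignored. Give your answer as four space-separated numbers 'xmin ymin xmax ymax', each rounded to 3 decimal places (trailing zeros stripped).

Executing turtle program step by step:
Start: pos=(-4,2), heading=315, pen down
REPEAT 4 [
  -- iteration 1/4 --
  FD 20: (-4,2) -> (10.142,-12.142) [heading=315, draw]
  REPEAT 3 [
    -- iteration 1/3 --
    FD 17: (10.142,-12.142) -> (22.163,-24.163) [heading=315, draw]
    RT 45: heading 315 -> 270
    FD 3: (22.163,-24.163) -> (22.163,-27.163) [heading=270, draw]
    -- iteration 2/3 --
    FD 17: (22.163,-27.163) -> (22.163,-44.163) [heading=270, draw]
    RT 45: heading 270 -> 225
    FD 3: (22.163,-44.163) -> (20.042,-46.284) [heading=225, draw]
    -- iteration 3/3 --
    FD 17: (20.042,-46.284) -> (8.021,-58.305) [heading=225, draw]
    RT 45: heading 225 -> 180
    FD 3: (8.021,-58.305) -> (5.021,-58.305) [heading=180, draw]
  ]
  -- iteration 2/4 --
  FD 20: (5.021,-58.305) -> (-14.979,-58.305) [heading=180, draw]
  REPEAT 3 [
    -- iteration 1/3 --
    FD 17: (-14.979,-58.305) -> (-31.979,-58.305) [heading=180, draw]
    RT 45: heading 180 -> 135
    FD 3: (-31.979,-58.305) -> (-34.101,-56.184) [heading=135, draw]
    -- iteration 2/3 --
    FD 17: (-34.101,-56.184) -> (-46.121,-44.163) [heading=135, draw]
    RT 45: heading 135 -> 90
    FD 3: (-46.121,-44.163) -> (-46.121,-41.163) [heading=90, draw]
    -- iteration 3/3 --
    FD 17: (-46.121,-41.163) -> (-46.121,-24.163) [heading=90, draw]
    RT 45: heading 90 -> 45
    FD 3: (-46.121,-24.163) -> (-44,-22.042) [heading=45, draw]
  ]
  -- iteration 3/4 --
  FD 20: (-44,-22.042) -> (-29.858,-7.899) [heading=45, draw]
  REPEAT 3 [
    -- iteration 1/3 --
    FD 17: (-29.858,-7.899) -> (-17.837,4.121) [heading=45, draw]
    RT 45: heading 45 -> 0
    FD 3: (-17.837,4.121) -> (-14.837,4.121) [heading=0, draw]
    -- iteration 2/3 --
    FD 17: (-14.837,4.121) -> (2.163,4.121) [heading=0, draw]
    RT 45: heading 0 -> 315
    FD 3: (2.163,4.121) -> (4.284,2) [heading=315, draw]
    -- iteration 3/3 --
    FD 17: (4.284,2) -> (16.305,-10.021) [heading=315, draw]
    RT 45: heading 315 -> 270
    FD 3: (16.305,-10.021) -> (16.305,-13.021) [heading=270, draw]
  ]
  -- iteration 4/4 --
  FD 20: (16.305,-13.021) -> (16.305,-33.021) [heading=270, draw]
  REPEAT 3 [
    -- iteration 1/3 --
    FD 17: (16.305,-33.021) -> (16.305,-50.021) [heading=270, draw]
    RT 45: heading 270 -> 225
    FD 3: (16.305,-50.021) -> (14.184,-52.142) [heading=225, draw]
    -- iteration 2/3 --
    FD 17: (14.184,-52.142) -> (2.163,-64.163) [heading=225, draw]
    RT 45: heading 225 -> 180
    FD 3: (2.163,-64.163) -> (-0.837,-64.163) [heading=180, draw]
    -- iteration 3/3 --
    FD 17: (-0.837,-64.163) -> (-17.837,-64.163) [heading=180, draw]
    RT 45: heading 180 -> 135
    FD 3: (-17.837,-64.163) -> (-19.958,-62.042) [heading=135, draw]
  ]
]
Final: pos=(-19.958,-62.042), heading=135, 28 segment(s) drawn

Segment endpoints: x in {-46.121, -44, -34.101, -31.979, -29.858, -19.958, -17.837, -17.837, -14.979, -14.837, -4, -0.837, 2.163, 2.163, 4.284, 5.021, 8.021, 10.142, 14.184, 16.305, 20.042, 22.163, 22.163}, y in {-64.163, -62.042, -58.305, -56.184, -52.142, -50.021, -46.284, -44.163, -44.163, -41.163, -33.021, -27.163, -24.163, -24.163, -22.042, -13.021, -12.142, -10.021, -7.899, 2, 2, 4.121}
xmin=-46.121, ymin=-64.163, xmax=22.163, ymax=4.121

Answer: -46.121 -64.163 22.163 4.121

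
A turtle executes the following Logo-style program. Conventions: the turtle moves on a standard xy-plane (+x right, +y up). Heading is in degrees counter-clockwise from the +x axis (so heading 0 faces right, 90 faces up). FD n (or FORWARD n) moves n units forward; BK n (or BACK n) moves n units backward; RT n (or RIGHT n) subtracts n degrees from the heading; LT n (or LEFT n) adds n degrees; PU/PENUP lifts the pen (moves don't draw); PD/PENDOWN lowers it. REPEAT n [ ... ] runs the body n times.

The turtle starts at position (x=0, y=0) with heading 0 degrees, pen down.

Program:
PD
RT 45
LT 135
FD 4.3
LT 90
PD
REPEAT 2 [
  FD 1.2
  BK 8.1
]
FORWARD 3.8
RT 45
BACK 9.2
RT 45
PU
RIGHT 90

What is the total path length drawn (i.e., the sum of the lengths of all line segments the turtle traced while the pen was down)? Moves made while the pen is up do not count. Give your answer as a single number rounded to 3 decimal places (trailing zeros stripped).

Executing turtle program step by step:
Start: pos=(0,0), heading=0, pen down
PD: pen down
RT 45: heading 0 -> 315
LT 135: heading 315 -> 90
FD 4.3: (0,0) -> (0,4.3) [heading=90, draw]
LT 90: heading 90 -> 180
PD: pen down
REPEAT 2 [
  -- iteration 1/2 --
  FD 1.2: (0,4.3) -> (-1.2,4.3) [heading=180, draw]
  BK 8.1: (-1.2,4.3) -> (6.9,4.3) [heading=180, draw]
  -- iteration 2/2 --
  FD 1.2: (6.9,4.3) -> (5.7,4.3) [heading=180, draw]
  BK 8.1: (5.7,4.3) -> (13.8,4.3) [heading=180, draw]
]
FD 3.8: (13.8,4.3) -> (10,4.3) [heading=180, draw]
RT 45: heading 180 -> 135
BK 9.2: (10,4.3) -> (16.505,-2.205) [heading=135, draw]
RT 45: heading 135 -> 90
PU: pen up
RT 90: heading 90 -> 0
Final: pos=(16.505,-2.205), heading=0, 7 segment(s) drawn

Segment lengths:
  seg 1: (0,0) -> (0,4.3), length = 4.3
  seg 2: (0,4.3) -> (-1.2,4.3), length = 1.2
  seg 3: (-1.2,4.3) -> (6.9,4.3), length = 8.1
  seg 4: (6.9,4.3) -> (5.7,4.3), length = 1.2
  seg 5: (5.7,4.3) -> (13.8,4.3), length = 8.1
  seg 6: (13.8,4.3) -> (10,4.3), length = 3.8
  seg 7: (10,4.3) -> (16.505,-2.205), length = 9.2
Total = 35.9

Answer: 35.9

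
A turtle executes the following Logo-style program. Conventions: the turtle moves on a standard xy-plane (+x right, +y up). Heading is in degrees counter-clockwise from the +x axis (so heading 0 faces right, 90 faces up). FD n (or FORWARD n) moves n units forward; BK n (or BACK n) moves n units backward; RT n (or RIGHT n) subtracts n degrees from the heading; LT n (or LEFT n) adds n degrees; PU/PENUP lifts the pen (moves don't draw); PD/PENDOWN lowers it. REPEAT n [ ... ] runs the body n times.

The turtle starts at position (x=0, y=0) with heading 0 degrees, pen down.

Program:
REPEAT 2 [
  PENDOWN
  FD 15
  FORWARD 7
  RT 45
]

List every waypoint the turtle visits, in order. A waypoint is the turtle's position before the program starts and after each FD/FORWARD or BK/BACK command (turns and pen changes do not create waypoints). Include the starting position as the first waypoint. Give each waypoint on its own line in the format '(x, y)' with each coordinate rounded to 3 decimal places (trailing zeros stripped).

Executing turtle program step by step:
Start: pos=(0,0), heading=0, pen down
REPEAT 2 [
  -- iteration 1/2 --
  PD: pen down
  FD 15: (0,0) -> (15,0) [heading=0, draw]
  FD 7: (15,0) -> (22,0) [heading=0, draw]
  RT 45: heading 0 -> 315
  -- iteration 2/2 --
  PD: pen down
  FD 15: (22,0) -> (32.607,-10.607) [heading=315, draw]
  FD 7: (32.607,-10.607) -> (37.556,-15.556) [heading=315, draw]
  RT 45: heading 315 -> 270
]
Final: pos=(37.556,-15.556), heading=270, 4 segment(s) drawn
Waypoints (5 total):
(0, 0)
(15, 0)
(22, 0)
(32.607, -10.607)
(37.556, -15.556)

Answer: (0, 0)
(15, 0)
(22, 0)
(32.607, -10.607)
(37.556, -15.556)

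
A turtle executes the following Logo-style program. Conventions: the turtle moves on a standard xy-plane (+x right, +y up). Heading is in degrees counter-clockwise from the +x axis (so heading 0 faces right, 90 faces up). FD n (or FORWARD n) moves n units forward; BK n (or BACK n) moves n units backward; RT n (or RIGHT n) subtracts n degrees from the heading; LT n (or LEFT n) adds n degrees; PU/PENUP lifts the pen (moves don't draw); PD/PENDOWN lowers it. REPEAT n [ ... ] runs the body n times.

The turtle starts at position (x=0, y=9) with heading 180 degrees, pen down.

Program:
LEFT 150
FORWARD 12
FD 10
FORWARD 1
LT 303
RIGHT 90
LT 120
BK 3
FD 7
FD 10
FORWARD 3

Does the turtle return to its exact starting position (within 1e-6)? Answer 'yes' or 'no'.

Answer: no

Derivation:
Executing turtle program step by step:
Start: pos=(0,9), heading=180, pen down
LT 150: heading 180 -> 330
FD 12: (0,9) -> (10.392,3) [heading=330, draw]
FD 10: (10.392,3) -> (19.053,-2) [heading=330, draw]
FD 1: (19.053,-2) -> (19.919,-2.5) [heading=330, draw]
LT 303: heading 330 -> 273
RT 90: heading 273 -> 183
LT 120: heading 183 -> 303
BK 3: (19.919,-2.5) -> (18.285,0.016) [heading=303, draw]
FD 7: (18.285,0.016) -> (22.097,-5.855) [heading=303, draw]
FD 10: (22.097,-5.855) -> (27.544,-14.241) [heading=303, draw]
FD 3: (27.544,-14.241) -> (29.177,-16.757) [heading=303, draw]
Final: pos=(29.177,-16.757), heading=303, 7 segment(s) drawn

Start position: (0, 9)
Final position: (29.177, -16.757)
Distance = 38.92; >= 1e-6 -> NOT closed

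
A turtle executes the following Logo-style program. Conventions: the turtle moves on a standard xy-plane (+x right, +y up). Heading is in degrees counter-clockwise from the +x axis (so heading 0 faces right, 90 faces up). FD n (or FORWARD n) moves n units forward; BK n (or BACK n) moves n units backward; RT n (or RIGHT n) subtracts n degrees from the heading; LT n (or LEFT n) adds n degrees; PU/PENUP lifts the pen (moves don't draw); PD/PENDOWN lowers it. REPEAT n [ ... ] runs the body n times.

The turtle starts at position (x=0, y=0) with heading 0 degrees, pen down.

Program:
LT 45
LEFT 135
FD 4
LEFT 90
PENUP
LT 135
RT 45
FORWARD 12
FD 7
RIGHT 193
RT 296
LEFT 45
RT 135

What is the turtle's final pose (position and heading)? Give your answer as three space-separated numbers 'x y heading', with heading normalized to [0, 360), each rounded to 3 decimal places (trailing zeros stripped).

Answer: 15 0 141

Derivation:
Executing turtle program step by step:
Start: pos=(0,0), heading=0, pen down
LT 45: heading 0 -> 45
LT 135: heading 45 -> 180
FD 4: (0,0) -> (-4,0) [heading=180, draw]
LT 90: heading 180 -> 270
PU: pen up
LT 135: heading 270 -> 45
RT 45: heading 45 -> 0
FD 12: (-4,0) -> (8,0) [heading=0, move]
FD 7: (8,0) -> (15,0) [heading=0, move]
RT 193: heading 0 -> 167
RT 296: heading 167 -> 231
LT 45: heading 231 -> 276
RT 135: heading 276 -> 141
Final: pos=(15,0), heading=141, 1 segment(s) drawn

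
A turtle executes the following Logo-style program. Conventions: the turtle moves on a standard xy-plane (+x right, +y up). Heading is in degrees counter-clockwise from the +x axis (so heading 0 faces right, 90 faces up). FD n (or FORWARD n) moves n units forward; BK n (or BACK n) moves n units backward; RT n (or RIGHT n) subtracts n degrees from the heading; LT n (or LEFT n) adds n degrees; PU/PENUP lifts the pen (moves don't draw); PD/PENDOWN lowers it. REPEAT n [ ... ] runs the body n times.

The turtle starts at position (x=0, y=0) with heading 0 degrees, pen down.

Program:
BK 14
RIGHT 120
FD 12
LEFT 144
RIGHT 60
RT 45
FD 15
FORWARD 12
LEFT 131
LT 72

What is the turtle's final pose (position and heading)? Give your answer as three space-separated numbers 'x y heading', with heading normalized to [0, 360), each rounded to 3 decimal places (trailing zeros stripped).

Answer: -15.776 -37.06 122

Derivation:
Executing turtle program step by step:
Start: pos=(0,0), heading=0, pen down
BK 14: (0,0) -> (-14,0) [heading=0, draw]
RT 120: heading 0 -> 240
FD 12: (-14,0) -> (-20,-10.392) [heading=240, draw]
LT 144: heading 240 -> 24
RT 60: heading 24 -> 324
RT 45: heading 324 -> 279
FD 15: (-20,-10.392) -> (-17.653,-25.208) [heading=279, draw]
FD 12: (-17.653,-25.208) -> (-15.776,-37.06) [heading=279, draw]
LT 131: heading 279 -> 50
LT 72: heading 50 -> 122
Final: pos=(-15.776,-37.06), heading=122, 4 segment(s) drawn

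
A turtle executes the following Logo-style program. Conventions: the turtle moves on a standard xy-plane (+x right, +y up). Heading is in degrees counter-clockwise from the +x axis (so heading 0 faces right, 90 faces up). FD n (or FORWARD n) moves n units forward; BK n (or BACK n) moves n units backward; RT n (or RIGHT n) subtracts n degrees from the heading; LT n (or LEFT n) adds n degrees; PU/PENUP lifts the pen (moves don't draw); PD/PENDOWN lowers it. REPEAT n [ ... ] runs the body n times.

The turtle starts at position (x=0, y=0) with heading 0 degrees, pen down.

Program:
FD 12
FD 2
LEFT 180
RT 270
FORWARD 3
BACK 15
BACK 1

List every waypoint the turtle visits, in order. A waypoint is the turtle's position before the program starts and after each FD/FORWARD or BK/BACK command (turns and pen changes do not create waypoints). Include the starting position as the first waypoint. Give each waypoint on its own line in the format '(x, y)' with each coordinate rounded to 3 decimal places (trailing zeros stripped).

Answer: (0, 0)
(12, 0)
(14, 0)
(14, -3)
(14, 12)
(14, 13)

Derivation:
Executing turtle program step by step:
Start: pos=(0,0), heading=0, pen down
FD 12: (0,0) -> (12,0) [heading=0, draw]
FD 2: (12,0) -> (14,0) [heading=0, draw]
LT 180: heading 0 -> 180
RT 270: heading 180 -> 270
FD 3: (14,0) -> (14,-3) [heading=270, draw]
BK 15: (14,-3) -> (14,12) [heading=270, draw]
BK 1: (14,12) -> (14,13) [heading=270, draw]
Final: pos=(14,13), heading=270, 5 segment(s) drawn
Waypoints (6 total):
(0, 0)
(12, 0)
(14, 0)
(14, -3)
(14, 12)
(14, 13)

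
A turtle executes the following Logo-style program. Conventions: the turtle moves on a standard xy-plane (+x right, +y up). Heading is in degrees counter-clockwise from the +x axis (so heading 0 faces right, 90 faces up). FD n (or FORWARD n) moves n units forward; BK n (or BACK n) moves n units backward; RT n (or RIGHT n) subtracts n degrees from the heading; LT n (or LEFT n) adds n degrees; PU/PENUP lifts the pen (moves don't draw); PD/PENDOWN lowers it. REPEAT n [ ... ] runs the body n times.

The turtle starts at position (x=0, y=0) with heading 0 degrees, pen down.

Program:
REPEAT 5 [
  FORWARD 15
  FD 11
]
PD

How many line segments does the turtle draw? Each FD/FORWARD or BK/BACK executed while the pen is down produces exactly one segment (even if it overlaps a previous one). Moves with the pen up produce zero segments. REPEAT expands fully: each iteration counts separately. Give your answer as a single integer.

Executing turtle program step by step:
Start: pos=(0,0), heading=0, pen down
REPEAT 5 [
  -- iteration 1/5 --
  FD 15: (0,0) -> (15,0) [heading=0, draw]
  FD 11: (15,0) -> (26,0) [heading=0, draw]
  -- iteration 2/5 --
  FD 15: (26,0) -> (41,0) [heading=0, draw]
  FD 11: (41,0) -> (52,0) [heading=0, draw]
  -- iteration 3/5 --
  FD 15: (52,0) -> (67,0) [heading=0, draw]
  FD 11: (67,0) -> (78,0) [heading=0, draw]
  -- iteration 4/5 --
  FD 15: (78,0) -> (93,0) [heading=0, draw]
  FD 11: (93,0) -> (104,0) [heading=0, draw]
  -- iteration 5/5 --
  FD 15: (104,0) -> (119,0) [heading=0, draw]
  FD 11: (119,0) -> (130,0) [heading=0, draw]
]
PD: pen down
Final: pos=(130,0), heading=0, 10 segment(s) drawn
Segments drawn: 10

Answer: 10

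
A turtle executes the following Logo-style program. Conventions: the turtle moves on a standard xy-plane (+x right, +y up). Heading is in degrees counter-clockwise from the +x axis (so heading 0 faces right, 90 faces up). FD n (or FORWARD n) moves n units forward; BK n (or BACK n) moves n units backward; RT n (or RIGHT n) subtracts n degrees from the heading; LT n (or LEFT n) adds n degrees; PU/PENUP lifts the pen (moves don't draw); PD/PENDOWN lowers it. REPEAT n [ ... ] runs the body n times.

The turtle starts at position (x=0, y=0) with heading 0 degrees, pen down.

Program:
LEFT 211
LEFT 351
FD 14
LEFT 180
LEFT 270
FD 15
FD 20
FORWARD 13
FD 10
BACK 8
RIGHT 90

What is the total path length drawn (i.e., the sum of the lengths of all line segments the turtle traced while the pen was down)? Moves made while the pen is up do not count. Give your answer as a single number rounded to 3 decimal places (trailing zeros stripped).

Answer: 80

Derivation:
Executing turtle program step by step:
Start: pos=(0,0), heading=0, pen down
LT 211: heading 0 -> 211
LT 351: heading 211 -> 202
FD 14: (0,0) -> (-12.981,-5.244) [heading=202, draw]
LT 180: heading 202 -> 22
LT 270: heading 22 -> 292
FD 15: (-12.981,-5.244) -> (-7.361,-19.152) [heading=292, draw]
FD 20: (-7.361,-19.152) -> (0.131,-37.696) [heading=292, draw]
FD 13: (0.131,-37.696) -> (5.001,-49.749) [heading=292, draw]
FD 10: (5.001,-49.749) -> (8.747,-59.021) [heading=292, draw]
BK 8: (8.747,-59.021) -> (5.75,-51.604) [heading=292, draw]
RT 90: heading 292 -> 202
Final: pos=(5.75,-51.604), heading=202, 6 segment(s) drawn

Segment lengths:
  seg 1: (0,0) -> (-12.981,-5.244), length = 14
  seg 2: (-12.981,-5.244) -> (-7.361,-19.152), length = 15
  seg 3: (-7.361,-19.152) -> (0.131,-37.696), length = 20
  seg 4: (0.131,-37.696) -> (5.001,-49.749), length = 13
  seg 5: (5.001,-49.749) -> (8.747,-59.021), length = 10
  seg 6: (8.747,-59.021) -> (5.75,-51.604), length = 8
Total = 80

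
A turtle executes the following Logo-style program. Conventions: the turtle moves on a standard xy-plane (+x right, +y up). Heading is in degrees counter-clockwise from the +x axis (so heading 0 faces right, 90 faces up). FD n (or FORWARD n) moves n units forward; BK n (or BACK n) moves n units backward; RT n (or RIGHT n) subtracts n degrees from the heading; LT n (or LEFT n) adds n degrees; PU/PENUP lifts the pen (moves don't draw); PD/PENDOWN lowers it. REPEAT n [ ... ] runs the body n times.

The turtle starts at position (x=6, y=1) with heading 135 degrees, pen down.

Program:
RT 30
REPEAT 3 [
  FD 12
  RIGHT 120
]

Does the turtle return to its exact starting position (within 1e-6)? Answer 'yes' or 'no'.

Executing turtle program step by step:
Start: pos=(6,1), heading=135, pen down
RT 30: heading 135 -> 105
REPEAT 3 [
  -- iteration 1/3 --
  FD 12: (6,1) -> (2.894,12.591) [heading=105, draw]
  RT 120: heading 105 -> 345
  -- iteration 2/3 --
  FD 12: (2.894,12.591) -> (14.485,9.485) [heading=345, draw]
  RT 120: heading 345 -> 225
  -- iteration 3/3 --
  FD 12: (14.485,9.485) -> (6,1) [heading=225, draw]
  RT 120: heading 225 -> 105
]
Final: pos=(6,1), heading=105, 3 segment(s) drawn

Start position: (6, 1)
Final position: (6, 1)
Distance = 0; < 1e-6 -> CLOSED

Answer: yes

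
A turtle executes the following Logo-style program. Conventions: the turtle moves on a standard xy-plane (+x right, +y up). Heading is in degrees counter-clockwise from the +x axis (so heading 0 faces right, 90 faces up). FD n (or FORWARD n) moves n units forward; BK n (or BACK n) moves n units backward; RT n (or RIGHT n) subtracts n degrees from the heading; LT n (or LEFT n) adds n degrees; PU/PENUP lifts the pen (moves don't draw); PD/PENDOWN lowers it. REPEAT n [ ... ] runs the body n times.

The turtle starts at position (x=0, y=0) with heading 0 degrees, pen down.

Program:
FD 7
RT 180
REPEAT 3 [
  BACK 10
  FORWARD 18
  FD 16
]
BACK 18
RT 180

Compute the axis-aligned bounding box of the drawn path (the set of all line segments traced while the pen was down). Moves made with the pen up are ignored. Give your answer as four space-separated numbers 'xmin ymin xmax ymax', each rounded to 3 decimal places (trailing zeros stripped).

Executing turtle program step by step:
Start: pos=(0,0), heading=0, pen down
FD 7: (0,0) -> (7,0) [heading=0, draw]
RT 180: heading 0 -> 180
REPEAT 3 [
  -- iteration 1/3 --
  BK 10: (7,0) -> (17,0) [heading=180, draw]
  FD 18: (17,0) -> (-1,0) [heading=180, draw]
  FD 16: (-1,0) -> (-17,0) [heading=180, draw]
  -- iteration 2/3 --
  BK 10: (-17,0) -> (-7,0) [heading=180, draw]
  FD 18: (-7,0) -> (-25,0) [heading=180, draw]
  FD 16: (-25,0) -> (-41,0) [heading=180, draw]
  -- iteration 3/3 --
  BK 10: (-41,0) -> (-31,0) [heading=180, draw]
  FD 18: (-31,0) -> (-49,0) [heading=180, draw]
  FD 16: (-49,0) -> (-65,0) [heading=180, draw]
]
BK 18: (-65,0) -> (-47,0) [heading=180, draw]
RT 180: heading 180 -> 0
Final: pos=(-47,0), heading=0, 11 segment(s) drawn

Segment endpoints: x in {-65, -49, -47, -41, -31, -25, -17, -7, -1, 0, 7, 17}, y in {0, 0, 0, 0, 0, 0, 0, 0, 0, 0, 0}
xmin=-65, ymin=0, xmax=17, ymax=0

Answer: -65 0 17 0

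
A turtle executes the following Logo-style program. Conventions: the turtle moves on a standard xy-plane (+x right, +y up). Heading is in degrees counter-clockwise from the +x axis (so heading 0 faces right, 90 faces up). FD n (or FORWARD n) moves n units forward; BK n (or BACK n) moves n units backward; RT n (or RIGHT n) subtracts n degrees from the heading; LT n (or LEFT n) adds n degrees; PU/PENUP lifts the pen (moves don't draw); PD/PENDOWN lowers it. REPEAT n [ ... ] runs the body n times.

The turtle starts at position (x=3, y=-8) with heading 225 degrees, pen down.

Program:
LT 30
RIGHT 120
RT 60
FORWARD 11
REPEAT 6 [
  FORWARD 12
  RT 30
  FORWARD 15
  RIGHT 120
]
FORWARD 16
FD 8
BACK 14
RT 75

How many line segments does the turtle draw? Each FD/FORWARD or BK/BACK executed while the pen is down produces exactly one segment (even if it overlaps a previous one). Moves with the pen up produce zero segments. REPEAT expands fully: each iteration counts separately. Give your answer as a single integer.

Answer: 16

Derivation:
Executing turtle program step by step:
Start: pos=(3,-8), heading=225, pen down
LT 30: heading 225 -> 255
RT 120: heading 255 -> 135
RT 60: heading 135 -> 75
FD 11: (3,-8) -> (5.847,2.625) [heading=75, draw]
REPEAT 6 [
  -- iteration 1/6 --
  FD 12: (5.847,2.625) -> (8.953,14.216) [heading=75, draw]
  RT 30: heading 75 -> 45
  FD 15: (8.953,14.216) -> (19.559,24.823) [heading=45, draw]
  RT 120: heading 45 -> 285
  -- iteration 2/6 --
  FD 12: (19.559,24.823) -> (22.665,13.232) [heading=285, draw]
  RT 30: heading 285 -> 255
  FD 15: (22.665,13.232) -> (18.783,-1.257) [heading=255, draw]
  RT 120: heading 255 -> 135
  -- iteration 3/6 --
  FD 12: (18.783,-1.257) -> (10.298,7.228) [heading=135, draw]
  RT 30: heading 135 -> 105
  FD 15: (10.298,7.228) -> (6.415,21.717) [heading=105, draw]
  RT 120: heading 105 -> 345
  -- iteration 4/6 --
  FD 12: (6.415,21.717) -> (18.007,18.611) [heading=345, draw]
  RT 30: heading 345 -> 315
  FD 15: (18.007,18.611) -> (28.613,8.005) [heading=315, draw]
  RT 120: heading 315 -> 195
  -- iteration 5/6 --
  FD 12: (28.613,8.005) -> (17.022,4.899) [heading=195, draw]
  RT 30: heading 195 -> 165
  FD 15: (17.022,4.899) -> (2.533,8.781) [heading=165, draw]
  RT 120: heading 165 -> 45
  -- iteration 6/6 --
  FD 12: (2.533,8.781) -> (11.018,17.266) [heading=45, draw]
  RT 30: heading 45 -> 15
  FD 15: (11.018,17.266) -> (25.507,21.149) [heading=15, draw]
  RT 120: heading 15 -> 255
]
FD 16: (25.507,21.149) -> (21.366,5.694) [heading=255, draw]
FD 8: (21.366,5.694) -> (19.296,-2.034) [heading=255, draw]
BK 14: (19.296,-2.034) -> (22.919,11.489) [heading=255, draw]
RT 75: heading 255 -> 180
Final: pos=(22.919,11.489), heading=180, 16 segment(s) drawn
Segments drawn: 16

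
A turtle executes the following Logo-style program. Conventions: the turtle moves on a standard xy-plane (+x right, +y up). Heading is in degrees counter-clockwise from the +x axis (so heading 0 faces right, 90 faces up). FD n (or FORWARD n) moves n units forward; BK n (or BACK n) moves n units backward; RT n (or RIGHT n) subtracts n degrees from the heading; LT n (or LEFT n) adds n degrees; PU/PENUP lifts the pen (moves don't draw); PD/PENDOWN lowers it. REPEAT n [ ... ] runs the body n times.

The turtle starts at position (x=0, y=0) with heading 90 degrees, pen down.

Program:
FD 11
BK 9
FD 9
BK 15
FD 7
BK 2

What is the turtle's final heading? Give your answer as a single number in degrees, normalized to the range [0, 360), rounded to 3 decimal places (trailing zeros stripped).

Executing turtle program step by step:
Start: pos=(0,0), heading=90, pen down
FD 11: (0,0) -> (0,11) [heading=90, draw]
BK 9: (0,11) -> (0,2) [heading=90, draw]
FD 9: (0,2) -> (0,11) [heading=90, draw]
BK 15: (0,11) -> (0,-4) [heading=90, draw]
FD 7: (0,-4) -> (0,3) [heading=90, draw]
BK 2: (0,3) -> (0,1) [heading=90, draw]
Final: pos=(0,1), heading=90, 6 segment(s) drawn

Answer: 90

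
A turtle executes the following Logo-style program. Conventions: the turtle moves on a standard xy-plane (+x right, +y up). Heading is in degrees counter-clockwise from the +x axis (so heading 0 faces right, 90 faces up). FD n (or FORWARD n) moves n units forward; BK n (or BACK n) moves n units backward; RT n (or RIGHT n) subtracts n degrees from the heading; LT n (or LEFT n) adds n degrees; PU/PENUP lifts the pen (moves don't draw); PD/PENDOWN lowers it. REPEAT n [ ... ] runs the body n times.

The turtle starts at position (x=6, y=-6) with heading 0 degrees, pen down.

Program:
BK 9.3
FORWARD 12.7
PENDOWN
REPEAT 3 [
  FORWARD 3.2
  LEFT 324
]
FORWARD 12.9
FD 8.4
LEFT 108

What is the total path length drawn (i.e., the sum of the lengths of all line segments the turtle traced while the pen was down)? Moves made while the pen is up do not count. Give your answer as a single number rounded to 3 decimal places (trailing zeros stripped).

Executing turtle program step by step:
Start: pos=(6,-6), heading=0, pen down
BK 9.3: (6,-6) -> (-3.3,-6) [heading=0, draw]
FD 12.7: (-3.3,-6) -> (9.4,-6) [heading=0, draw]
PD: pen down
REPEAT 3 [
  -- iteration 1/3 --
  FD 3.2: (9.4,-6) -> (12.6,-6) [heading=0, draw]
  LT 324: heading 0 -> 324
  -- iteration 2/3 --
  FD 3.2: (12.6,-6) -> (15.189,-7.881) [heading=324, draw]
  LT 324: heading 324 -> 288
  -- iteration 3/3 --
  FD 3.2: (15.189,-7.881) -> (16.178,-10.924) [heading=288, draw]
  LT 324: heading 288 -> 252
]
FD 12.9: (16.178,-10.924) -> (12.191,-23.193) [heading=252, draw]
FD 8.4: (12.191,-23.193) -> (9.596,-31.182) [heading=252, draw]
LT 108: heading 252 -> 0
Final: pos=(9.596,-31.182), heading=0, 7 segment(s) drawn

Segment lengths:
  seg 1: (6,-6) -> (-3.3,-6), length = 9.3
  seg 2: (-3.3,-6) -> (9.4,-6), length = 12.7
  seg 3: (9.4,-6) -> (12.6,-6), length = 3.2
  seg 4: (12.6,-6) -> (15.189,-7.881), length = 3.2
  seg 5: (15.189,-7.881) -> (16.178,-10.924), length = 3.2
  seg 6: (16.178,-10.924) -> (12.191,-23.193), length = 12.9
  seg 7: (12.191,-23.193) -> (9.596,-31.182), length = 8.4
Total = 52.9

Answer: 52.9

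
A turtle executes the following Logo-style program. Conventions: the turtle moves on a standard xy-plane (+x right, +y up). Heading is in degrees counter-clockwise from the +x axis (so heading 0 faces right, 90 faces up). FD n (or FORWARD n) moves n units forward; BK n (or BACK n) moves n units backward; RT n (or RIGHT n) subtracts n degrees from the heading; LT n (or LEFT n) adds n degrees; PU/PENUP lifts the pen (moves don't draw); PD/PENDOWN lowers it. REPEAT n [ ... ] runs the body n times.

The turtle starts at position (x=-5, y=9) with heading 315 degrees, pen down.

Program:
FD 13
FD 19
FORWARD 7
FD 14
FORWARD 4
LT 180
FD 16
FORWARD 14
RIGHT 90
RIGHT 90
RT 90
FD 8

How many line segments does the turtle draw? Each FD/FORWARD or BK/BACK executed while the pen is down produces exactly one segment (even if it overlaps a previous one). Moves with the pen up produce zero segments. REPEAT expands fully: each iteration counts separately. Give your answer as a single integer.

Answer: 8

Derivation:
Executing turtle program step by step:
Start: pos=(-5,9), heading=315, pen down
FD 13: (-5,9) -> (4.192,-0.192) [heading=315, draw]
FD 19: (4.192,-0.192) -> (17.627,-13.627) [heading=315, draw]
FD 7: (17.627,-13.627) -> (22.577,-18.577) [heading=315, draw]
FD 14: (22.577,-18.577) -> (32.477,-28.477) [heading=315, draw]
FD 4: (32.477,-28.477) -> (35.305,-31.305) [heading=315, draw]
LT 180: heading 315 -> 135
FD 16: (35.305,-31.305) -> (23.991,-19.991) [heading=135, draw]
FD 14: (23.991,-19.991) -> (14.092,-10.092) [heading=135, draw]
RT 90: heading 135 -> 45
RT 90: heading 45 -> 315
RT 90: heading 315 -> 225
FD 8: (14.092,-10.092) -> (8.435,-15.749) [heading=225, draw]
Final: pos=(8.435,-15.749), heading=225, 8 segment(s) drawn
Segments drawn: 8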